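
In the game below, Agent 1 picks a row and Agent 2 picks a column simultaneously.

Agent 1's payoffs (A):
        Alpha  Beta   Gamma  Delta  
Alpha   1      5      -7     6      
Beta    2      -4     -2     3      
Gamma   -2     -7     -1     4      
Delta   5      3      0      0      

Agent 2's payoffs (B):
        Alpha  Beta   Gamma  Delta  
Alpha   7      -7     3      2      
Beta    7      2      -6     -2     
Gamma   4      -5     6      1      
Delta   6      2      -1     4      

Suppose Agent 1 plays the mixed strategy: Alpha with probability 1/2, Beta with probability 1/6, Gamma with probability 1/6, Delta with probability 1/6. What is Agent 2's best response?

Alpha

Agent 2's best reply maximizes expected payoff against the mix.
Alpha: (1/2)·7 + (1/6)·7 + (1/6)·4 + (1/6)·6 = 19/3
Beta: (1/2)·(-7) + (1/6)·2 + (1/6)·(-5) + (1/6)·2 = -11/3
Gamma: (1/2)·3 + (1/6)·(-6) + (1/6)·6 + (1/6)·(-1) = 4/3
Delta: (1/2)·2 + (1/6)·(-2) + (1/6)·1 + (1/6)·4 = 3/2
Highest expected payoff is 19/3, from Alpha.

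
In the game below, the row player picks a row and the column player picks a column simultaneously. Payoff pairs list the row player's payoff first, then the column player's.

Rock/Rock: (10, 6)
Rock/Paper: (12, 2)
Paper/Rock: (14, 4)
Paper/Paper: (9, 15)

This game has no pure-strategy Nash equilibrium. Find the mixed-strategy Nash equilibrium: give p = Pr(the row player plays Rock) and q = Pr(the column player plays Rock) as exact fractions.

p = 11/15, q = 3/7

In a mixed NE each player is indifferent between their pure strategies, so the opponent's mix sets the indifference.
The column player indifferent between Rock and Paper: p·6 + (1−p)·4 = p·2 + (1−p)·15 ⟹ 4 + 2p = 15 + (-13)p ⟹ p = 11/15.
The row player indifferent between Rock and Paper: q·10 + (1−q)·12 = q·14 + (1−q)·9 ⟹ 12 + (-2)q = 9 + 5q ⟹ q = 3/7.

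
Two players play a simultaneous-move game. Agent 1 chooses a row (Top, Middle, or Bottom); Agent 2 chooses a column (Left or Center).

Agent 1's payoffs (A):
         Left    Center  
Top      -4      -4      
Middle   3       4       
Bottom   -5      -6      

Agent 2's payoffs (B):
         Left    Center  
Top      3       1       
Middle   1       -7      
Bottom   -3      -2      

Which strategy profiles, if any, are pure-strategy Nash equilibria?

(Middle, Left)

Check mutual best responses: a cell is a NE iff neither player can gain by unilaterally deviating.
Agent 1's best responses — vs Left: Middle (payoff 3); vs Center: Middle (payoff 4).
Agent 2's best responses — vs Top: Left (payoff 3); vs Middle: Left (payoff 1); vs Bottom: Center (payoff -2).
The only mutual best response is (Middle, Left); neither player gains by switching there.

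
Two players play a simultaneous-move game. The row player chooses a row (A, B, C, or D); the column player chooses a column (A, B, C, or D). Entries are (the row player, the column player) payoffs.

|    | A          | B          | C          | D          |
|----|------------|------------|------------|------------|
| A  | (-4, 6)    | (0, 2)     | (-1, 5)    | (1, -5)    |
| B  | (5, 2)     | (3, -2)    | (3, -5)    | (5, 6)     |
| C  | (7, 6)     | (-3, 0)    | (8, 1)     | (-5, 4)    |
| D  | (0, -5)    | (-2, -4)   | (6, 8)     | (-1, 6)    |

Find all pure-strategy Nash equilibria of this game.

(B, D) and (C, A)

Check mutual best responses: a cell is a NE iff neither player can gain by unilaterally deviating.
The row player's best responses — vs A: C (payoff 7); vs B: B (payoff 3); vs C: C (payoff 8); vs D: B (payoff 5).
The column player's best responses — vs A: A (payoff 6); vs B: D (payoff 6); vs C: A (payoff 6); vs D: C (payoff 8).
Mutual best responses occur at (B, D) and (C, A); at each, neither player gains by switching.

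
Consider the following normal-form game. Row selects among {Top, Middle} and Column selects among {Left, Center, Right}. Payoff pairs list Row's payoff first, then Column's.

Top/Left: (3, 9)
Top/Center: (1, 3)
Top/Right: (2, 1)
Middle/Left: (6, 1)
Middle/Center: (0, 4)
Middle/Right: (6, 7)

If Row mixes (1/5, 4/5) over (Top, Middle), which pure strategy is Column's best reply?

Right

Column's best reply maximizes expected payoff against the mix.
Left: (1/5)·9 + (4/5)·1 = 13/5
Center: (1/5)·3 + (4/5)·4 = 19/5
Right: (1/5)·1 + (4/5)·7 = 29/5
Highest expected payoff is 29/5, from Right.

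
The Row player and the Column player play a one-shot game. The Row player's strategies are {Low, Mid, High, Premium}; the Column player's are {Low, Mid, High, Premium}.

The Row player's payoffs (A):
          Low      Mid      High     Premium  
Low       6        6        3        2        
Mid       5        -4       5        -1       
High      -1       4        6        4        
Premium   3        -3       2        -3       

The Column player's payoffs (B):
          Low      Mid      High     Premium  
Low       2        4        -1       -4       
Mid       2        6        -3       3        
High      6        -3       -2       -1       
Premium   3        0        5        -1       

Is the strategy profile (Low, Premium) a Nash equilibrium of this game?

No

Holding the Column player at Premium: the Row player gets 2 from Low but could get 4 by switching to High. The Row player has a profitable deviation.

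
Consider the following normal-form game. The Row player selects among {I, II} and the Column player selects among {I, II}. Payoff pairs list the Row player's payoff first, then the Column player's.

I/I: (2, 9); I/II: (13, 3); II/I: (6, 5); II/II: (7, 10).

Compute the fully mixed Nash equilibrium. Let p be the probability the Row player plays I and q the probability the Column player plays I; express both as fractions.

Each player's mixing probability is pinned down by making the *other* player indifferent.
The Column player indifferent between I and II: p·9 + (1−p)·5 = p·3 + (1−p)·10 ⟹ 5 + 4p = 10 + (-7)p ⟹ p = 5/11.
The Row player indifferent between I and II: q·2 + (1−q)·13 = q·6 + (1−q)·7 ⟹ 13 + (-11)q = 7 + (-1)q ⟹ q = 3/5.

p = 5/11, q = 3/5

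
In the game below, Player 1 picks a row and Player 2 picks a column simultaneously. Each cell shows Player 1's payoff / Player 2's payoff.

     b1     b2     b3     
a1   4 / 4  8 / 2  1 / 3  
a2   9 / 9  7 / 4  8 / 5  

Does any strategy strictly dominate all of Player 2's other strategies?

Check whether one of Player 2's strategies beats all alternatives regardless of what the opponent does.
b1 strictly dominates: vs a1: 4 > each of {2, 3}; vs a2: 9 > each of {4, 5}.

b1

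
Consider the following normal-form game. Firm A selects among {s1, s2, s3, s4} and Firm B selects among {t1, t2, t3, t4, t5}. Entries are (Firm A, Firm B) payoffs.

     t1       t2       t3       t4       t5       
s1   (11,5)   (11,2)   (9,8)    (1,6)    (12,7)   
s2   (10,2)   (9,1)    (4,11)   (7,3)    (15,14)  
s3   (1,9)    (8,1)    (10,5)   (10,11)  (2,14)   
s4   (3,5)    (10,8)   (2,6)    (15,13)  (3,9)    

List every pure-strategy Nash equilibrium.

(s2, t5) and (s4, t4)

A profile is a Nash equilibrium when each player is best-responding to the other.
Firm A's best responses — vs t1: s1 (payoff 11); vs t2: s1 (payoff 11); vs t3: s3 (payoff 10); vs t4: s4 (payoff 15); vs t5: s2 (payoff 15).
Firm B's best responses — vs s1: t3 (payoff 8); vs s2: t5 (payoff 14); vs s3: t5 (payoff 14); vs s4: t4 (payoff 13).
Mutual best responses occur at (s2, t5) and (s4, t4); at each, neither player gains by switching.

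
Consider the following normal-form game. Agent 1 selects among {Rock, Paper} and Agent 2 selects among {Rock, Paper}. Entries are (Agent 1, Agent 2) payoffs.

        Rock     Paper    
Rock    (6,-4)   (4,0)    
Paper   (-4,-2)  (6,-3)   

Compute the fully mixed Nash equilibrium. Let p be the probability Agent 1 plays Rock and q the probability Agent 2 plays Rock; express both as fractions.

p = 1/5, q = 1/6

In a mixed NE each player is indifferent between their pure strategies, so the opponent's mix sets the indifference.
Agent 2 indifferent between Rock and Paper: p·(-4) + (1−p)·(-2) = p·0 + (1−p)·(-3) ⟹ (-2) + (-2)p = (-3) + 3p ⟹ p = 1/5.
Agent 1 indifferent between Rock and Paper: q·6 + (1−q)·4 = q·(-4) + (1−q)·6 ⟹ 4 + 2q = 6 + (-10)q ⟹ q = 1/6.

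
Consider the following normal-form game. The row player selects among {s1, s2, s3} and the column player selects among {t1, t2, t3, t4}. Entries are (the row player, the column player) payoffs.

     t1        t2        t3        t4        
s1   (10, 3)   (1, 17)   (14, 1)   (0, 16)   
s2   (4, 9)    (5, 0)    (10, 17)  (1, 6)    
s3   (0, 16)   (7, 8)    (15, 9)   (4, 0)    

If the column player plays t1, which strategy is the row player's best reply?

With the column player fixed at t1, the row player's payoffs are: s1 → 10, s2 → 4, s3 → 0.
The maximum is 10, achieved by s1.

s1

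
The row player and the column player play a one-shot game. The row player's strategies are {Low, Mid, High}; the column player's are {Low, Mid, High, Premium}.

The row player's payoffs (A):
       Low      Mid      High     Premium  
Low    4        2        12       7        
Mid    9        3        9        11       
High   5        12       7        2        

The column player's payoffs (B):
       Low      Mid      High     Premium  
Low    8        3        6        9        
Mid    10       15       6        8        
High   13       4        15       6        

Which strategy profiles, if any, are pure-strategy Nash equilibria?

Check mutual best responses: a cell is a NE iff neither player can gain by unilaterally deviating.
The row player's best responses — vs Low: Mid (payoff 9); vs Mid: High (payoff 12); vs High: Low (payoff 12); vs Premium: Mid (payoff 11).
The column player's best responses — vs Low: Premium (payoff 9); vs Mid: Mid (payoff 15); vs High: High (payoff 15).
No cell has both players best-responding. For instance, the row player's best reply to Mid is High, but against High the column player prefers High over Mid.

There is no pure-strategy Nash equilibrium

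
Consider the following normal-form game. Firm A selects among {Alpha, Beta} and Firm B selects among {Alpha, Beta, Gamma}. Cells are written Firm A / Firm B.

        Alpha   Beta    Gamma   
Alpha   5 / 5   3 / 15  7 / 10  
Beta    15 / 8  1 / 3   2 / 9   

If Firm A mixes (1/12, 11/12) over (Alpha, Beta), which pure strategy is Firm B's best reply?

Gamma

Compute Firm B's expected payoff from each pure strategy against the given mix.
Alpha: (1/12)·5 + (11/12)·8 = 31/4
Beta: (1/12)·15 + (11/12)·3 = 4
Gamma: (1/12)·10 + (11/12)·9 = 109/12
Highest expected payoff is 109/12, from Gamma.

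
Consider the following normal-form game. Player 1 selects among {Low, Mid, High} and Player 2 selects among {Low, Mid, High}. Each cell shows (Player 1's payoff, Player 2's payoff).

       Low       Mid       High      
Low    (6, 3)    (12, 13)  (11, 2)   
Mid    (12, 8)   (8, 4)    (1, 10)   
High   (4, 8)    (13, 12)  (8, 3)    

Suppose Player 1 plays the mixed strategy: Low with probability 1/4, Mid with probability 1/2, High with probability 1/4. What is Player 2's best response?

Compute Player 2's expected payoff from each pure strategy against the given mix.
Low: (1/4)·3 + (1/2)·8 + (1/4)·8 = 27/4
Mid: (1/4)·13 + (1/2)·4 + (1/4)·12 = 33/4
High: (1/4)·2 + (1/2)·10 + (1/4)·3 = 25/4
Highest expected payoff is 33/4, from Mid.

Mid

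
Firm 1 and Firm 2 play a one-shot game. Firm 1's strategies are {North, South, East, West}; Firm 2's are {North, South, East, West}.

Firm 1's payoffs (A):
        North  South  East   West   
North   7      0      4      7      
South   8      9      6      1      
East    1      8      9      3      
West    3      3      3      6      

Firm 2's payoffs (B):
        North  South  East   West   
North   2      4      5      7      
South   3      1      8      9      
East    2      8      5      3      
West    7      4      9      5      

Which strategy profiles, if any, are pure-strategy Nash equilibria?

(North, West)

Find each player's best response to every opponent strategy; NE are the intersections.
Firm 1's best responses — vs North: South (payoff 8); vs South: South (payoff 9); vs East: East (payoff 9); vs West: North (payoff 7).
Firm 2's best responses — vs North: West (payoff 7); vs South: West (payoff 9); vs East: South (payoff 8); vs West: East (payoff 9).
The only mutual best response is (North, West); neither player gains by switching there.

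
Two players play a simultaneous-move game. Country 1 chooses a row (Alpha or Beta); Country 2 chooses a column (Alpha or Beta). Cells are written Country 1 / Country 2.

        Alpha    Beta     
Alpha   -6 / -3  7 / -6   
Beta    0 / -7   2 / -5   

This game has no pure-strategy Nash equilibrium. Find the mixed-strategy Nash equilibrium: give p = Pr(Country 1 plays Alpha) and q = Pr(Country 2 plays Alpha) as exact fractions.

p = 2/5, q = 5/11

In a mixed NE each player is indifferent between their pure strategies, so the opponent's mix sets the indifference.
Country 2 indifferent between Alpha and Beta: p·(-3) + (1−p)·(-7) = p·(-6) + (1−p)·(-5) ⟹ (-7) + 4p = (-5) + (-1)p ⟹ p = 2/5.
Country 1 indifferent between Alpha and Beta: q·(-6) + (1−q)·7 = q·0 + (1−q)·2 ⟹ 7 + (-13)q = 2 + (-2)q ⟹ q = 5/11.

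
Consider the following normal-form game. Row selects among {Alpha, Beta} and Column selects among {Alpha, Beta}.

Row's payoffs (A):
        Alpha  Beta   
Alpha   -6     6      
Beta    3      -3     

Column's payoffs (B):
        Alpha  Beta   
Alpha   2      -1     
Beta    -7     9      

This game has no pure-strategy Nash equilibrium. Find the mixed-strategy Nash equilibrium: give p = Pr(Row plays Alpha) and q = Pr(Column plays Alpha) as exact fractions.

In a mixed NE each player is indifferent between their pure strategies, so the opponent's mix sets the indifference.
Column indifferent between Alpha and Beta: p·2 + (1−p)·(-7) = p·(-1) + (1−p)·9 ⟹ (-7) + 9p = 9 + (-10)p ⟹ p = 16/19.
Row indifferent between Alpha and Beta: q·(-6) + (1−q)·6 = q·3 + (1−q)·(-3) ⟹ 6 + (-12)q = (-3) + 6q ⟹ q = 1/2.

p = 16/19, q = 1/2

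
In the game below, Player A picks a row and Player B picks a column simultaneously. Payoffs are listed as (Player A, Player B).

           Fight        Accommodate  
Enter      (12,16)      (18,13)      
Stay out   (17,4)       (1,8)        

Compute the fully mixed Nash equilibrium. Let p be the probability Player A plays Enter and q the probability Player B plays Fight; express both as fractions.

In a mixed NE each player is indifferent between their pure strategies, so the opponent's mix sets the indifference.
Player B indifferent between Fight and Accommodate: p·16 + (1−p)·4 = p·13 + (1−p)·8 ⟹ 4 + 12p = 8 + 5p ⟹ p = 4/7.
Player A indifferent between Enter and Stay out: q·12 + (1−q)·18 = q·17 + (1−q)·1 ⟹ 18 + (-6)q = 1 + 16q ⟹ q = 17/22.

p = 4/7, q = 17/22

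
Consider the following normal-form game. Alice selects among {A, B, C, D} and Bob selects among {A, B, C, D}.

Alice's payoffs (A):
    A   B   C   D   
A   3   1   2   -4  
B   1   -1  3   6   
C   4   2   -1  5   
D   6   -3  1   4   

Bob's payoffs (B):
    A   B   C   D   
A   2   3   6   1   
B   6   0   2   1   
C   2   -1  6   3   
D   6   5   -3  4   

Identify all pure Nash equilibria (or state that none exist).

Check mutual best responses: a cell is a NE iff neither player can gain by unilaterally deviating.
Alice's best responses — vs A: D (payoff 6); vs B: C (payoff 2); vs C: B (payoff 3); vs D: B (payoff 6).
Bob's best responses — vs A: C (payoff 6); vs B: A (payoff 6); vs C: C (payoff 6); vs D: A (payoff 6).
The only mutual best response is (D, A); neither player gains by switching there.

(D, A)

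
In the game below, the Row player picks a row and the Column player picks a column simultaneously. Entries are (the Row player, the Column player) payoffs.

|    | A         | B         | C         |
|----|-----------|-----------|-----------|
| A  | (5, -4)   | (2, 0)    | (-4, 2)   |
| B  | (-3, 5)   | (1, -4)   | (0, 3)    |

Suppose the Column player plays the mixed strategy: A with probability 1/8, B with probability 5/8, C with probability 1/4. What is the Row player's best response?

A

The Row player's best reply maximizes expected payoff against the mix.
A: (1/8)·5 + (5/8)·2 + (1/4)·(-4) = 7/8
B: (1/8)·(-3) + (5/8)·1 + (1/4)·0 = 1/4
Highest expected payoff is 7/8, from A.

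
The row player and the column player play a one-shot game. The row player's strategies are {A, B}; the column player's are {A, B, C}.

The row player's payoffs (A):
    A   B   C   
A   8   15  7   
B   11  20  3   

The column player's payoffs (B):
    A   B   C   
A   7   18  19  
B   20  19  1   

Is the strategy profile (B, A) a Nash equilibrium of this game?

Holding the column player at A: the row player gets 11 from B, versus 8 from A. No profitable deviation for the row player.
Holding the row player at B: the column player gets 20 from A, versus 19 from B, 1 from C. No profitable deviation for the column player either.

Yes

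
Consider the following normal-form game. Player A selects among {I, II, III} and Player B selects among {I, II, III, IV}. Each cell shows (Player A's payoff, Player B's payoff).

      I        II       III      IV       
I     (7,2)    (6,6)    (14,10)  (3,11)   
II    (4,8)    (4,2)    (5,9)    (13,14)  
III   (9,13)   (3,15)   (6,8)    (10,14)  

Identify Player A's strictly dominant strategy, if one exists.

None

Check whether one of Player A's strategies beats all alternatives regardless of what the opponent does.
I is not dominant: against I, III gives 9 > 7.
II is not dominant: against I, I gives 7 > 4.
III is not dominant: against II, I gives 6 > 3.
No single strategy is best against every opponent action.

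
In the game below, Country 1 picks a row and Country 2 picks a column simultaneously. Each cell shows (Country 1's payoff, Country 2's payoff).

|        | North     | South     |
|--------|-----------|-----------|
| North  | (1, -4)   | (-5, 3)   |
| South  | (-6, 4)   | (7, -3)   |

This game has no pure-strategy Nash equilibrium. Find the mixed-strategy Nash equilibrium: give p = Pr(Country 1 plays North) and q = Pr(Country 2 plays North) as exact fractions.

In a mixed NE each player is indifferent between their pure strategies, so the opponent's mix sets the indifference.
Country 2 indifferent between North and South: p·(-4) + (1−p)·4 = p·3 + (1−p)·(-3) ⟹ 4 + (-8)p = (-3) + 6p ⟹ p = 1/2.
Country 1 indifferent between North and South: q·1 + (1−q)·(-5) = q·(-6) + (1−q)·7 ⟹ (-5) + 6q = 7 + (-13)q ⟹ q = 12/19.

p = 1/2, q = 12/19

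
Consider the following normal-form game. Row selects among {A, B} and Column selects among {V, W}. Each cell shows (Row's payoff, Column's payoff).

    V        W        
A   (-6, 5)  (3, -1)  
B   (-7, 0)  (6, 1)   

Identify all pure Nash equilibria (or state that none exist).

Find each player's best response to every opponent strategy; NE are the intersections.
Row's best responses — vs V: A (payoff -6); vs W: B (payoff 6).
Column's best responses — vs A: V (payoff 5); vs B: W (payoff 1).
Mutual best responses occur at (A, V) and (B, W); at each, neither player gains by switching.

(A, V) and (B, W)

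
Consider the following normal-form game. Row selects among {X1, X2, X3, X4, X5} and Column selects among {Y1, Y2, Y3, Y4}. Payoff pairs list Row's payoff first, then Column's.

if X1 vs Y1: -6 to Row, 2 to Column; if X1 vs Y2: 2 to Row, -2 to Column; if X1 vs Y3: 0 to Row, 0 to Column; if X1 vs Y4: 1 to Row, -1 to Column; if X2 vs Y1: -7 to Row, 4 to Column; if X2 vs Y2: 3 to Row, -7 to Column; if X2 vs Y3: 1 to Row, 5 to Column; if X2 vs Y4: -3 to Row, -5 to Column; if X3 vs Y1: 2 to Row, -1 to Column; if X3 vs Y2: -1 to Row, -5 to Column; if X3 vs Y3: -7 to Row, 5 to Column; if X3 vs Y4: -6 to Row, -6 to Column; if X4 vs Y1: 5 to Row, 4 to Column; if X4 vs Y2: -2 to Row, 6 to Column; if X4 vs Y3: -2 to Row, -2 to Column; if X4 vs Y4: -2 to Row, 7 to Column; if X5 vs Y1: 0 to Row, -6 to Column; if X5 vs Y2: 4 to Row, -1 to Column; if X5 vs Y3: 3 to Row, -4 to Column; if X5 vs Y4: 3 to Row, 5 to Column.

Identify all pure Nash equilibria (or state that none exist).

Check mutual best responses: a cell is a NE iff neither player can gain by unilaterally deviating.
Row's best responses — vs Y1: X4 (payoff 5); vs Y2: X5 (payoff 4); vs Y3: X5 (payoff 3); vs Y4: X5 (payoff 3).
Column's best responses — vs X1: Y1 (payoff 2); vs X2: Y3 (payoff 5); vs X3: Y3 (payoff 5); vs X4: Y4 (payoff 7); vs X5: Y4 (payoff 5).
The only mutual best response is (X5, Y4); neither player gains by switching there.

(X5, Y4)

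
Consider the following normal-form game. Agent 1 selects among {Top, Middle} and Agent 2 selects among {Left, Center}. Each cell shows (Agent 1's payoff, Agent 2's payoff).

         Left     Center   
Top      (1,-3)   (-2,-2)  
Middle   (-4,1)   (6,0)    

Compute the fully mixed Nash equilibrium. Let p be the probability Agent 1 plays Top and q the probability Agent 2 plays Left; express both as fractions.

In a mixed NE each player is indifferent between their pure strategies, so the opponent's mix sets the indifference.
Agent 2 indifferent between Left and Center: p·(-3) + (1−p)·1 = p·(-2) + (1−p)·0 ⟹ 1 + (-4)p = 0 + (-2)p ⟹ p = 1/2.
Agent 1 indifferent between Top and Middle: q·1 + (1−q)·(-2) = q·(-4) + (1−q)·6 ⟹ (-2) + 3q = 6 + (-10)q ⟹ q = 8/13.

p = 1/2, q = 8/13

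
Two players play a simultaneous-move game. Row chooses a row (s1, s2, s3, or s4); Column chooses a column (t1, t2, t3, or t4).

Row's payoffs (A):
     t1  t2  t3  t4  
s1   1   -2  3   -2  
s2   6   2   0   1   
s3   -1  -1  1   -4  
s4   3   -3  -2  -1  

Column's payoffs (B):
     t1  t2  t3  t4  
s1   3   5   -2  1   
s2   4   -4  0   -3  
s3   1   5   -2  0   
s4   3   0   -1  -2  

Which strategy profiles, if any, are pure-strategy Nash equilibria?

Find each player's best response to every opponent strategy; NE are the intersections.
Row's best responses — vs t1: s2 (payoff 6); vs t2: s2 (payoff 2); vs t3: s1 (payoff 3); vs t4: s2 (payoff 1).
Column's best responses — vs s1: t2 (payoff 5); vs s2: t1 (payoff 4); vs s3: t2 (payoff 5); vs s4: t1 (payoff 3).
The only mutual best response is (s2, t1); neither player gains by switching there.

(s2, t1)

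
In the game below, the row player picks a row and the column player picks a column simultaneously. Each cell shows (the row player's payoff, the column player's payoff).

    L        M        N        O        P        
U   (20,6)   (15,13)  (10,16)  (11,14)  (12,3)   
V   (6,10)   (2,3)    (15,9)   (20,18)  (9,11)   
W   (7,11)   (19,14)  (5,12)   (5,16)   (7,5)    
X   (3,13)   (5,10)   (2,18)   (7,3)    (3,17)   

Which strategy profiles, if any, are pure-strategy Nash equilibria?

Check mutual best responses: a cell is a NE iff neither player can gain by unilaterally deviating.
The row player's best responses — vs L: U (payoff 20); vs M: W (payoff 19); vs N: V (payoff 15); vs O: V (payoff 20); vs P: U (payoff 12).
The column player's best responses — vs U: N (payoff 16); vs V: O (payoff 18); vs W: O (payoff 16); vs X: N (payoff 18).
The only mutual best response is (V, O); neither player gains by switching there.

(V, O)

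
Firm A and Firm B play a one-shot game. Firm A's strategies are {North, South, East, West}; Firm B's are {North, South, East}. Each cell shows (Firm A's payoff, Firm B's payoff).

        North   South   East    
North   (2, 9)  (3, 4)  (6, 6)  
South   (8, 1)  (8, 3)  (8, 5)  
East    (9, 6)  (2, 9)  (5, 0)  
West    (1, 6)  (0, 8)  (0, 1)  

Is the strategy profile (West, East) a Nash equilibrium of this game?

No

Holding Firm B at East: Firm A gets 0 from West but could get 8 by switching to South. Firm A has a profitable deviation.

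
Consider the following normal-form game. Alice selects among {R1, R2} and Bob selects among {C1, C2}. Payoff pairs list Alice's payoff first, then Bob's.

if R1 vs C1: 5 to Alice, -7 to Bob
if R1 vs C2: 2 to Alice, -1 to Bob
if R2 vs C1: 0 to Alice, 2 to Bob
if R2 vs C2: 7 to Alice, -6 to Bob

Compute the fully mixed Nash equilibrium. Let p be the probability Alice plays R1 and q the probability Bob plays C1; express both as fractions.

Each player's mixing probability is pinned down by making the *other* player indifferent.
Bob indifferent between C1 and C2: p·(-7) + (1−p)·2 = p·(-1) + (1−p)·(-6) ⟹ 2 + (-9)p = (-6) + 5p ⟹ p = 4/7.
Alice indifferent between R1 and R2: q·5 + (1−q)·2 = q·0 + (1−q)·7 ⟹ 2 + 3q = 7 + (-7)q ⟹ q = 1/2.

p = 4/7, q = 1/2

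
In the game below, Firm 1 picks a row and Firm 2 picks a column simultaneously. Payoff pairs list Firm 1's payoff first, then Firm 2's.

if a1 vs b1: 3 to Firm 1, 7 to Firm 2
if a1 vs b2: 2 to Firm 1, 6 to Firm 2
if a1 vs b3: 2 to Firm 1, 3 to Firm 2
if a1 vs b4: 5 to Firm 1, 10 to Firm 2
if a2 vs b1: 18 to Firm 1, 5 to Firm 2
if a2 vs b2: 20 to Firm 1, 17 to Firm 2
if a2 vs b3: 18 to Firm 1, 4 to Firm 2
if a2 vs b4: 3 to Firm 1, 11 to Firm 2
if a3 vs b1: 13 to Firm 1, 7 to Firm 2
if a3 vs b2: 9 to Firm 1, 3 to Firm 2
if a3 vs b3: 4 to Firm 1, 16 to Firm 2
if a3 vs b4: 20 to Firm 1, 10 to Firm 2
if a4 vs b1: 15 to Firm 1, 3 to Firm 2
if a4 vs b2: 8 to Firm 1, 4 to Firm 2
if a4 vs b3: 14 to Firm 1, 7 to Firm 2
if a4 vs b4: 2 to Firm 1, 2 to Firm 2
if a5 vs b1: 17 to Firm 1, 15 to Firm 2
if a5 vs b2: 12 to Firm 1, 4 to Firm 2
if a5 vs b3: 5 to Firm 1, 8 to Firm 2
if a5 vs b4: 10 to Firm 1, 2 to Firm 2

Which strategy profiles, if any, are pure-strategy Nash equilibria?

(a2, b2)

Find each player's best response to every opponent strategy; NE are the intersections.
Firm 1's best responses — vs b1: a2 (payoff 18); vs b2: a2 (payoff 20); vs b3: a2 (payoff 18); vs b4: a3 (payoff 20).
Firm 2's best responses — vs a1: b4 (payoff 10); vs a2: b2 (payoff 17); vs a3: b3 (payoff 16); vs a4: b3 (payoff 7); vs a5: b1 (payoff 15).
The only mutual best response is (a2, b2); neither player gains by switching there.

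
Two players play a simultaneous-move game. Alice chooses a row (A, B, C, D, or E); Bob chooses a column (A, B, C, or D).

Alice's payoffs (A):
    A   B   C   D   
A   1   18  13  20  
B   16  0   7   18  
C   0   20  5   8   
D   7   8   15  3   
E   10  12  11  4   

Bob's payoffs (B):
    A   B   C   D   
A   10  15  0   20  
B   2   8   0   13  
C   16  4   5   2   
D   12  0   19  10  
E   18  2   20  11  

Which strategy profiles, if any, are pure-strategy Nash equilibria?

(A, D) and (D, C)

Find each player's best response to every opponent strategy; NE are the intersections.
Alice's best responses — vs A: B (payoff 16); vs B: C (payoff 20); vs C: D (payoff 15); vs D: A (payoff 20).
Bob's best responses — vs A: D (payoff 20); vs B: D (payoff 13); vs C: A (payoff 16); vs D: C (payoff 19); vs E: C (payoff 20).
Mutual best responses occur at (A, D) and (D, C); at each, neither player gains by switching.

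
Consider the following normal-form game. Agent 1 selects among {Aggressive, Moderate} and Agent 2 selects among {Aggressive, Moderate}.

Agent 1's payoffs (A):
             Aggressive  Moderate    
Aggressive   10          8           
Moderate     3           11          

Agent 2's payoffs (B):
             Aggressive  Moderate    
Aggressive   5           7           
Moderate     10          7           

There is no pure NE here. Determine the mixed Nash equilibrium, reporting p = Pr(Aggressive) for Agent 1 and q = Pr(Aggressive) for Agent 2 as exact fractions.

In a mixed NE each player is indifferent between their pure strategies, so the opponent's mix sets the indifference.
Agent 2 indifferent between Aggressive and Moderate: p·5 + (1−p)·10 = p·7 + (1−p)·7 ⟹ 10 + (-5)p = 7 + 0p ⟹ p = 3/5.
Agent 1 indifferent between Aggressive and Moderate: q·10 + (1−q)·8 = q·3 + (1−q)·11 ⟹ 8 + 2q = 11 + (-8)q ⟹ q = 3/10.

p = 3/5, q = 3/10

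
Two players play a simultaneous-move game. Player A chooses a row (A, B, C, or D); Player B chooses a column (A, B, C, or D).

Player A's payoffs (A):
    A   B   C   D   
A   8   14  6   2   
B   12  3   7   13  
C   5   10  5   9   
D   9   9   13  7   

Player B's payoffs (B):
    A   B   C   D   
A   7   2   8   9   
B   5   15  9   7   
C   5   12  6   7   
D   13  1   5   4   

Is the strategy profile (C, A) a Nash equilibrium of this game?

No

Holding Player B at A: Player A gets 5 from C but could get 12 by switching to B. Player A has a profitable deviation.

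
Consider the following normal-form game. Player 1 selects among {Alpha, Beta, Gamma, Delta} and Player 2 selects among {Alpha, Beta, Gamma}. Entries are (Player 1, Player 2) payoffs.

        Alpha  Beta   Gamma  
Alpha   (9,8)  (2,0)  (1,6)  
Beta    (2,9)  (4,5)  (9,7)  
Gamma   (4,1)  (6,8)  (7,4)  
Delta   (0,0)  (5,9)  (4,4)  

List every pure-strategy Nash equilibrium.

(Alpha, Alpha) and (Gamma, Beta)

Check mutual best responses: a cell is a NE iff neither player can gain by unilaterally deviating.
Player 1's best responses — vs Alpha: Alpha (payoff 9); vs Beta: Gamma (payoff 6); vs Gamma: Beta (payoff 9).
Player 2's best responses — vs Alpha: Alpha (payoff 8); vs Beta: Alpha (payoff 9); vs Gamma: Beta (payoff 8); vs Delta: Beta (payoff 9).
Mutual best responses occur at (Alpha, Alpha) and (Gamma, Beta); at each, neither player gains by switching.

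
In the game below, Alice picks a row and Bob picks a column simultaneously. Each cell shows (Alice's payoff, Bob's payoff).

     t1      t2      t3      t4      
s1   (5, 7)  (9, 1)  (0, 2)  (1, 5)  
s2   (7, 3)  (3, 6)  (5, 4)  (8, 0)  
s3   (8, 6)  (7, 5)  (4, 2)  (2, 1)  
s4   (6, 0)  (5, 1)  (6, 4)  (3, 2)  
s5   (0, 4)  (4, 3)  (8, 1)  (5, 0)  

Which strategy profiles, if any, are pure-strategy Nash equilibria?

(s3, t1)

Check mutual best responses: a cell is a NE iff neither player can gain by unilaterally deviating.
Alice's best responses — vs t1: s3 (payoff 8); vs t2: s1 (payoff 9); vs t3: s5 (payoff 8); vs t4: s2 (payoff 8).
Bob's best responses — vs s1: t1 (payoff 7); vs s2: t2 (payoff 6); vs s3: t1 (payoff 6); vs s4: t3 (payoff 4); vs s5: t1 (payoff 4).
The only mutual best response is (s3, t1); neither player gains by switching there.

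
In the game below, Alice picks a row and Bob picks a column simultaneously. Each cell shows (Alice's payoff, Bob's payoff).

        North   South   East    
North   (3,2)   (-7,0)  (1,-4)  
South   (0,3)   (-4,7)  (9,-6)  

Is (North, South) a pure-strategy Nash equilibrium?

No

Holding Bob at South: Alice gets -7 from North but could get -4 by switching to South. Alice has a profitable deviation.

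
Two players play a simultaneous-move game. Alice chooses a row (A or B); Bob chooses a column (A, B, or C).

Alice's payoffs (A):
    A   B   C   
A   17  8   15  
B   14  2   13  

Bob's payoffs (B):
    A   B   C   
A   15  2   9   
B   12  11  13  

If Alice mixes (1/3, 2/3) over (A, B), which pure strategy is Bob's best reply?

A

Compute Bob's expected payoff from each pure strategy against the given mix.
A: (1/3)·15 + (2/3)·12 = 13
B: (1/3)·2 + (2/3)·11 = 8
C: (1/3)·9 + (2/3)·13 = 35/3
Highest expected payoff is 13, from A.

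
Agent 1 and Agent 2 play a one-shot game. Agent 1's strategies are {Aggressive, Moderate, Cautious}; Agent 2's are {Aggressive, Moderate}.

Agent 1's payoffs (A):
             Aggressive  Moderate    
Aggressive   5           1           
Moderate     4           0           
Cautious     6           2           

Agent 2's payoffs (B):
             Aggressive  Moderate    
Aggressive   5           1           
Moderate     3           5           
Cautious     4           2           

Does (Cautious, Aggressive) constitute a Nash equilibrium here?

Yes

Holding Agent 2 at Aggressive: Agent 1 gets 6 from Cautious, versus 5 from Aggressive, 4 from Moderate. No profitable deviation for Agent 1.
Holding Agent 1 at Cautious: Agent 2 gets 4 from Aggressive, versus 2 from Moderate. No profitable deviation for Agent 2 either.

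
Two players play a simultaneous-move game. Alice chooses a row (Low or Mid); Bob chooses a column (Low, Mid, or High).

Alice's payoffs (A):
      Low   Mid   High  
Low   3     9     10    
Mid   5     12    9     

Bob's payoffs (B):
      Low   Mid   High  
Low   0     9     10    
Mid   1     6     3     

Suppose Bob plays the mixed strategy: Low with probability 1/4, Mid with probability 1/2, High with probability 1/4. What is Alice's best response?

Alice's best reply maximizes expected payoff against the mix.
Low: (1/4)·3 + (1/2)·9 + (1/4)·10 = 31/4
Mid: (1/4)·5 + (1/2)·12 + (1/4)·9 = 19/2
Highest expected payoff is 19/2, from Mid.

Mid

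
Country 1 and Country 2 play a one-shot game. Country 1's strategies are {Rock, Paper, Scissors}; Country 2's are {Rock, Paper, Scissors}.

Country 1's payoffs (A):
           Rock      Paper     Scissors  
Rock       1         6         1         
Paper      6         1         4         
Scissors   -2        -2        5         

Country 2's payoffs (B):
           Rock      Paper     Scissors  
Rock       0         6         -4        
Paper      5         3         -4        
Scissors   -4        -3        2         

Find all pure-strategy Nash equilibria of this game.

Check mutual best responses: a cell is a NE iff neither player can gain by unilaterally deviating.
Country 1's best responses — vs Rock: Paper (payoff 6); vs Paper: Rock (payoff 6); vs Scissors: Scissors (payoff 5).
Country 2's best responses — vs Rock: Paper (payoff 6); vs Paper: Rock (payoff 5); vs Scissors: Scissors (payoff 2).
Mutual best responses occur at (Rock, Paper), (Paper, Rock), and (Scissors, Scissors); at each, neither player gains by switching.

(Rock, Paper), (Paper, Rock), and (Scissors, Scissors)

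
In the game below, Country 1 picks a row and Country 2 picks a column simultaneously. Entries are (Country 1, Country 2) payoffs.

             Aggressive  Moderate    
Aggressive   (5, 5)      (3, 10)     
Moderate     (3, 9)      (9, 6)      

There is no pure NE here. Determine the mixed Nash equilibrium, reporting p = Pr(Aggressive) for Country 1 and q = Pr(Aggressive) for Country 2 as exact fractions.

In a mixed NE each player is indifferent between their pure strategies, so the opponent's mix sets the indifference.
Country 2 indifferent between Aggressive and Moderate: p·5 + (1−p)·9 = p·10 + (1−p)·6 ⟹ 9 + (-4)p = 6 + 4p ⟹ p = 3/8.
Country 1 indifferent between Aggressive and Moderate: q·5 + (1−q)·3 = q·3 + (1−q)·9 ⟹ 3 + 2q = 9 + (-6)q ⟹ q = 3/4.

p = 3/8, q = 3/4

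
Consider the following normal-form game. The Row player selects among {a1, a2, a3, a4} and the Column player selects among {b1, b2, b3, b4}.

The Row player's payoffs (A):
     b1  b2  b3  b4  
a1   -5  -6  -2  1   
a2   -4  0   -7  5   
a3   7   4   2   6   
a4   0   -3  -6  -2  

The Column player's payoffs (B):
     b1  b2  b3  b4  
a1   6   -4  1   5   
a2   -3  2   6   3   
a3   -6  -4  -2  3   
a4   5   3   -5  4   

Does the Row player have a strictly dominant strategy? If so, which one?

a3

A strategy is strictly dominant if it gives the Row player a strictly higher payoff than every other strategy, against every choice by the opponent.
a3 strictly dominates: vs b1: 7 > each of {-5, -4, 0}; vs b2: 4 > each of {-6, 0, -3}; vs b3: 2 > each of {-2, -7, -6}; vs b4: 6 > each of {1, 5, -2}.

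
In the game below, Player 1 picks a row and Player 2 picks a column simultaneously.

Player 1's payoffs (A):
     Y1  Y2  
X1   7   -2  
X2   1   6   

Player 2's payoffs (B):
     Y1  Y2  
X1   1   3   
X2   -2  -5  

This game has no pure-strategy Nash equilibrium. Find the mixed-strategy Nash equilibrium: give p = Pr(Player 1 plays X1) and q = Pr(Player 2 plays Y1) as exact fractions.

p = 3/5, q = 4/7

Each player's mixing probability is pinned down by making the *other* player indifferent.
Player 2 indifferent between Y1 and Y2: p·1 + (1−p)·(-2) = p·3 + (1−p)·(-5) ⟹ (-2) + 3p = (-5) + 8p ⟹ p = 3/5.
Player 1 indifferent between X1 and X2: q·7 + (1−q)·(-2) = q·1 + (1−q)·6 ⟹ (-2) + 9q = 6 + (-5)q ⟹ q = 4/7.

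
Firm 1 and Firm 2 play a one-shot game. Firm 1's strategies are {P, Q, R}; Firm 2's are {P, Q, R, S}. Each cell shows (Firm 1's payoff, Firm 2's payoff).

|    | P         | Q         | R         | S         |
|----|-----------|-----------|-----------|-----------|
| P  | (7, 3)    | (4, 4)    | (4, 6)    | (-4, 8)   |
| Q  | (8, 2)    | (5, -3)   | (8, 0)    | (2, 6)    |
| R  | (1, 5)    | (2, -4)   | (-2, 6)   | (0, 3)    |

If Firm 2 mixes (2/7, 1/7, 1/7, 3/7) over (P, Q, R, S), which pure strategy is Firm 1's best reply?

Compute Firm 1's expected payoff from each pure strategy against the given mix.
P: (2/7)·7 + (1/7)·4 + (1/7)·4 + (3/7)·(-4) = 10/7
Q: (2/7)·8 + (1/7)·5 + (1/7)·8 + (3/7)·2 = 5
R: (2/7)·1 + (1/7)·2 + (1/7)·(-2) + (3/7)·0 = 2/7
Highest expected payoff is 5, from Q.

Q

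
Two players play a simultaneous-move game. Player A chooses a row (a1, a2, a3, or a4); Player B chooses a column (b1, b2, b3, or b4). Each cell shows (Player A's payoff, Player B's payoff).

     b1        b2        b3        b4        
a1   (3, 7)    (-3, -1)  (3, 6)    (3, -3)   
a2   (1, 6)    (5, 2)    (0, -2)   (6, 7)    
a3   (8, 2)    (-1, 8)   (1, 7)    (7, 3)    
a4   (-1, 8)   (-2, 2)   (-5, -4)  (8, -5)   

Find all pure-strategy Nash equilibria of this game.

None

Check mutual best responses: a cell is a NE iff neither player can gain by unilaterally deviating.
Player A's best responses — vs b1: a3 (payoff 8); vs b2: a2 (payoff 5); vs b3: a1 (payoff 3); vs b4: a4 (payoff 8).
Player B's best responses — vs a1: b1 (payoff 7); vs a2: b4 (payoff 7); vs a3: b2 (payoff 8); vs a4: b1 (payoff 8).
No cell has both players best-responding. For instance, Player A's best reply to b4 is a4, but against a4 Player B prefers b1 over b4.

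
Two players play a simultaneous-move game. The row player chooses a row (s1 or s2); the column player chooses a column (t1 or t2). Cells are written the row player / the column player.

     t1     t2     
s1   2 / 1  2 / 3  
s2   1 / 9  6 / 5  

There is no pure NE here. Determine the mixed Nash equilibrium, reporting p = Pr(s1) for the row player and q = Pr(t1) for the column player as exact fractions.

p = 2/3, q = 4/5

Each player's mixing probability is pinned down by making the *other* player indifferent.
The column player indifferent between t1 and t2: p·1 + (1−p)·9 = p·3 + (1−p)·5 ⟹ 9 + (-8)p = 5 + (-2)p ⟹ p = 2/3.
The row player indifferent between s1 and s2: q·2 + (1−q)·2 = q·1 + (1−q)·6 ⟹ 2 + 0q = 6 + (-5)q ⟹ q = 4/5.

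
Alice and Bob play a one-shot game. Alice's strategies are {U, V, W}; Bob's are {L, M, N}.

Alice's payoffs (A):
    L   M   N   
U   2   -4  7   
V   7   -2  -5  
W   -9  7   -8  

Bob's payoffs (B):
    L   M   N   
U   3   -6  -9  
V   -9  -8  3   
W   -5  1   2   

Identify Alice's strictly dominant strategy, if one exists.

None

A strategy is strictly dominant if it gives Alice a strictly higher payoff than every other strategy, against every choice by the opponent.
U is not dominant: against L, V gives 7 > 2.
V is not dominant: against M, W gives 7 > -2.
W is not dominant: against L, U gives 2 > -9.
No single strategy is best against every opponent action.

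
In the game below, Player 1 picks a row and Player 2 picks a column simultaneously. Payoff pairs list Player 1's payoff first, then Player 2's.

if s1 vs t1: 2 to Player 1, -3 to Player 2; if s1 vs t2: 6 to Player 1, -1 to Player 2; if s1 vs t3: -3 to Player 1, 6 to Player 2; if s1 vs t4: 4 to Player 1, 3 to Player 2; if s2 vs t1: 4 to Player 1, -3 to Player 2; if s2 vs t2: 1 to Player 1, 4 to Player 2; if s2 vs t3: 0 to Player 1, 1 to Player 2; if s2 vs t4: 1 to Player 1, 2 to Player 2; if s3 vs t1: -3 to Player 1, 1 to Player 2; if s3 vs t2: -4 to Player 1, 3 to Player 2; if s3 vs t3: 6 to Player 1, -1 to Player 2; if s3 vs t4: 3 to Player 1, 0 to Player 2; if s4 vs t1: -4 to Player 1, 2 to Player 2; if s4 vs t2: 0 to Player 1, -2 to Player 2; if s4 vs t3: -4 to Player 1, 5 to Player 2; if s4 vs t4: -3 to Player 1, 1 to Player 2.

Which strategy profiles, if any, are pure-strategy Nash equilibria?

There is no pure-strategy Nash equilibrium

Check mutual best responses: a cell is a NE iff neither player can gain by unilaterally deviating.
Player 1's best responses — vs t1: s2 (payoff 4); vs t2: s1 (payoff 6); vs t3: s3 (payoff 6); vs t4: s1 (payoff 4).
Player 2's best responses — vs s1: t3 (payoff 6); vs s2: t2 (payoff 4); vs s3: t2 (payoff 3); vs s4: t3 (payoff 5).
No cell has both players best-responding. For instance, Player 1's best reply to t3 is s3, but against s3 Player 2 prefers t2 over t3.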